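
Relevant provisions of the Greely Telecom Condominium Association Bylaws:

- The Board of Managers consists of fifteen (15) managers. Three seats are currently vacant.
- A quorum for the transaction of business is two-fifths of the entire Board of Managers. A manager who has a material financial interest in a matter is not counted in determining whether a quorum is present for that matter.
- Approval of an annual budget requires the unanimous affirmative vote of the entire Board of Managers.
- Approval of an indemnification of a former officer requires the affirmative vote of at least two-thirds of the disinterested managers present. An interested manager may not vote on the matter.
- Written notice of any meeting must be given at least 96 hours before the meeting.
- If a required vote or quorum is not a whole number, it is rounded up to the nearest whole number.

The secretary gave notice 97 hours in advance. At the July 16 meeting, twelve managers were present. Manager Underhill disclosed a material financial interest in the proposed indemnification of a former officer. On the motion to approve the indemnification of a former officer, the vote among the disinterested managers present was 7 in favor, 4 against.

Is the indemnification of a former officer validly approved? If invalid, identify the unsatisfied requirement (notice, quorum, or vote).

Notice: 97 hours given; 96 required (97 ≥ 96). Satisfied.
Quorum: 12 present, but the 1 interested manager does not count, leaving 11. Quorum is 6. Satisfied.
Vote: the indemnification of a former officer requires two-thirds of the disinterested managers present (12 − 1 = 11). 2/3 of 11 = 7.33, rounded up to 8, so 8 affirmative votes are needed; 7 voted in favor. Not satisfied.

Invalid — vote requirement not satisfied.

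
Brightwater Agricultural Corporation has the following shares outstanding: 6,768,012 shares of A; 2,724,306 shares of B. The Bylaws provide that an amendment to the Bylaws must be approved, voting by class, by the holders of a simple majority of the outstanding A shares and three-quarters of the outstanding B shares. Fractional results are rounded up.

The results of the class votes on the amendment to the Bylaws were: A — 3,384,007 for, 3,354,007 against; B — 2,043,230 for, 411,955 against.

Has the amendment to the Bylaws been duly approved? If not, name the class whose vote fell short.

A: a majority of 6768012 is 3384007; 3,384,007 required, 3,384,007 in favor — approved.
B: 3/4 of 2724306 = 2043229.50, rounded up to 2043230; 2,043,230 required, 2,043,230 in favor — approved.

Approved — every class gave the required vote.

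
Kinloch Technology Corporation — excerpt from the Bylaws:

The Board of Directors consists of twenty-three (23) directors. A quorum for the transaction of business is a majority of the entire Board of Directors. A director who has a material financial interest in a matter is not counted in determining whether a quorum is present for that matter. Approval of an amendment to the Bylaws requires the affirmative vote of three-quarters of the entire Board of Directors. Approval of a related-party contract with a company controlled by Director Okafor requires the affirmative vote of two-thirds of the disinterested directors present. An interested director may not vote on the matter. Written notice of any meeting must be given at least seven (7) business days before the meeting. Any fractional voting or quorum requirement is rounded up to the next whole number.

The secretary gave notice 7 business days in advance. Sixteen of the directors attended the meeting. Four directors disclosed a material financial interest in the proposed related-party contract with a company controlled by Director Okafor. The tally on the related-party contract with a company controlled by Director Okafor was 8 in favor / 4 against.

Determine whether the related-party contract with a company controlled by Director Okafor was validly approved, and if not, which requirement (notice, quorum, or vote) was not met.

Notice: 7 business days given; 7 required (7 ≥ 7). Satisfied.
Quorum: 16 present, but the 4 interested directors do not count, leaving 12. Quorum is 12. Satisfied.
Vote: the related-party contract with a company controlled by Director Okafor requires two-thirds of the disinterested directors present (16 − 4 = 12). 2/3 of 12 = 8, so 8 affirmative votes are needed; 8 voted in favor. Satisfied.

Valid — all requirements satisfied.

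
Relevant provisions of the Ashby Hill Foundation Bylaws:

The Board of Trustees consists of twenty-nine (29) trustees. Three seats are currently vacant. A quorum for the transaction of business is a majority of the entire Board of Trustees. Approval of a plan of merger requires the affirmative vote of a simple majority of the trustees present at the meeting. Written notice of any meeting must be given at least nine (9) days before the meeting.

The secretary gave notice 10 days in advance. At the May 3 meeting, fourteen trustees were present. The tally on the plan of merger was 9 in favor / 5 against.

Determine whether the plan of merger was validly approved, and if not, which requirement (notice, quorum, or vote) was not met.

Invalid — quorum requirement not satisfied.

Notice: 10 days given; 9 required (10 ≥ 9). Satisfied.
Quorum: 14 present; quorum is 15. Not satisfied.
Vote: the plan of merger requires a majority of the trustees present (14). A majority of 14 is 8, so 8 affirmative votes are needed; 9 voted in favor. Satisfied. (Moot — without a quorum no business can be validly transacted.)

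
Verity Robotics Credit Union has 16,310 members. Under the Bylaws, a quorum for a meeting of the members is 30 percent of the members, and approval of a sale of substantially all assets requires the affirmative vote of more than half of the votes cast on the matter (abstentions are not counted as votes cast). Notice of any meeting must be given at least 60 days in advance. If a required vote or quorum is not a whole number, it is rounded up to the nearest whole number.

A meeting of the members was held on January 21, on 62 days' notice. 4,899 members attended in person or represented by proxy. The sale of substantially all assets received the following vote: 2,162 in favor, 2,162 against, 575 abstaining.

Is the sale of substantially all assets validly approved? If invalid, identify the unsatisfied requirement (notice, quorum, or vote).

Notice: 62 days given; 60 required. Satisfied.
Quorum: 30% of 16,310 = 4,893; 4,899 present. Satisfied.
Vote: requires a majority of the votes cast (4,899 − 575 abstaining = 4,324); a majority of 4324 is 2163, so 2,163 needed; 2,162 in favor. Not satisfied.

Invalid — vote requirement not satisfied.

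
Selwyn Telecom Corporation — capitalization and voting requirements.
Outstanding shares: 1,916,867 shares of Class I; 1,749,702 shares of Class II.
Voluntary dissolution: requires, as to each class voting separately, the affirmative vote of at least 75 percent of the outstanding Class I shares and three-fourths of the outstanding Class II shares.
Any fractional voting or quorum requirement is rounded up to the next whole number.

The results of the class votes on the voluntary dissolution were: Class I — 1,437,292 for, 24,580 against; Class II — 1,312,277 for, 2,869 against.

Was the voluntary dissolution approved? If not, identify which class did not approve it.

Not approved — the Class I shares did not give the required vote.

Class I: 3/4 of 1916867 = 1437650.25, rounded up to 1437651; 1,437,651 required, 1,437,292 in favor — not approved.
Class II: 3/4 of 1749702 = 1312276.50, rounded up to 1312277; 1,312,277 required, 1,312,277 in favor — approved.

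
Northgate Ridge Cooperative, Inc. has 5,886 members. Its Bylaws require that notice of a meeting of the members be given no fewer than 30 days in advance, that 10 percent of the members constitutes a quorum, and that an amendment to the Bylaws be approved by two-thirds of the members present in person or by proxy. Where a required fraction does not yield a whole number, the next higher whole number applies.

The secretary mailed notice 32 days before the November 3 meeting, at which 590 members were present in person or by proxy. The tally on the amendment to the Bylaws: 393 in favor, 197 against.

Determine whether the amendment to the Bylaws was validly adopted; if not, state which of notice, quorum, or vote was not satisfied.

Notice: 32 days given; 30 required. Satisfied.
Quorum: 10% of 5,886 = 588.60, rounded up to 589; 590 present. Satisfied.
Vote: requires two-thirds of those present (590); 2/3 of 590 = 393.33, rounded up to 394, so 394 needed; 393 in favor. Not satisfied.

Invalid — vote requirement not satisfied.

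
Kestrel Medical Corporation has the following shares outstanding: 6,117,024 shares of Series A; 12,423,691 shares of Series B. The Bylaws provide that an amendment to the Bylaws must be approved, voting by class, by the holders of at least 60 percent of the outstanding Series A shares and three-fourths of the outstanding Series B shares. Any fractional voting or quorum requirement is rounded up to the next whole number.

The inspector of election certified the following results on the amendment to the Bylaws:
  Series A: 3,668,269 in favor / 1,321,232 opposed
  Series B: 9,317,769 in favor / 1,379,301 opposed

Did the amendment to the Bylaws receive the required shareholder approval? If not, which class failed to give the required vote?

Not approved — the Series A shares did not give the required vote.

Series A: 3/5 of 6117024 = 3670214.40, rounded up to 3670215; 3,670,215 required, 3,668,269 in favor — not approved.
Series B: 3/4 of 12423691 = 9317768.25, rounded up to 9317769; 9,317,769 required, 9,317,769 in favor — approved.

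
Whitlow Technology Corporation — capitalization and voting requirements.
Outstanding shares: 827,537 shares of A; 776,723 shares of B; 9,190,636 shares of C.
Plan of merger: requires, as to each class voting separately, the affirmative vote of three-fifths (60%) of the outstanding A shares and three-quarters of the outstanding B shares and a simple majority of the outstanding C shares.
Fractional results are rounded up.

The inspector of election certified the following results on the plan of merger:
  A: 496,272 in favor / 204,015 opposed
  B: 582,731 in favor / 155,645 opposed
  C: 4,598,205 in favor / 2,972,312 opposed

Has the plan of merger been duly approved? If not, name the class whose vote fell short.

Not approved — the A shares did not give the required vote.

A: 3/5 of 827537 = 496522.20, rounded up to 496523; 496,523 required, 496,272 in favor — not approved.
B: 3/4 of 776723 = 582542.25, rounded up to 582543; 582,543 required, 582,731 in favor — approved.
C: a majority of 9190636 is 4595319; 4,595,319 required, 4,598,205 in favor — approved.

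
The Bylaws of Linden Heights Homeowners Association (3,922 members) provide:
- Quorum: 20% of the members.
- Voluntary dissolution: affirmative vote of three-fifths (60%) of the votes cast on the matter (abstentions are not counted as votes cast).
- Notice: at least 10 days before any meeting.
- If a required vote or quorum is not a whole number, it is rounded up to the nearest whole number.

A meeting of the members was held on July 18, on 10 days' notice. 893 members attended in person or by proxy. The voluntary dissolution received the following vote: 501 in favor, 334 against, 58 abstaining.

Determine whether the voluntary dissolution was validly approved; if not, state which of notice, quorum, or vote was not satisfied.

Notice: 10 days given; 10 required. Satisfied.
Quorum: 20% of 3,922 = 784.40, rounded up to 785; 893 present. Satisfied.
Vote: requires three-fifths of the votes cast (893 − 58 abstaining = 835); 3/5 of 835 = 501, so 501 needed; 501 in favor. Satisfied.

Valid — all requirements satisfied.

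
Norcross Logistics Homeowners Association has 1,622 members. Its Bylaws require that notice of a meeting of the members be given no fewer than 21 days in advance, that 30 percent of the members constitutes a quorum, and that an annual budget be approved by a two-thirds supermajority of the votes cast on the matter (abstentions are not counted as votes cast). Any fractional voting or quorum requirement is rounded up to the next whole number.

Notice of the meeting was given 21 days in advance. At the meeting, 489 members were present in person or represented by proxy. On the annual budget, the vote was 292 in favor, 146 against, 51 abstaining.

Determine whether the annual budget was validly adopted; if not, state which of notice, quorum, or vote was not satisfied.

Notice: 21 days given; 21 required. Satisfied.
Quorum: 30% of 1,622 = 486.60, rounded up to 487; 489 present. Satisfied.
Vote: requires two-thirds of the votes cast (489 − 51 abstaining = 438); 2/3 of 438 = 292, so 292 needed; 292 in favor. Satisfied.

Valid — all requirements satisfied.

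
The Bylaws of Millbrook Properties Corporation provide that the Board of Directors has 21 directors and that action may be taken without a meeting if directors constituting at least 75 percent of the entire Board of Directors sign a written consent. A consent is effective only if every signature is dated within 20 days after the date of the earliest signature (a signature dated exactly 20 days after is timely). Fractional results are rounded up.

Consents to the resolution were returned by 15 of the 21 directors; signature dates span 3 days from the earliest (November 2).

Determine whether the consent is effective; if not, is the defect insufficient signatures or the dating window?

Not effective — insufficient signatures.

Signatures required: at least 75 percent of 21 — 3/4 of 21 = 15.75, rounded up to 16, so 16 needed; 15 signed. Insufficient.
Dating window: the latest signature is 3 days after the earliest; the limit is 20 days. Within the window.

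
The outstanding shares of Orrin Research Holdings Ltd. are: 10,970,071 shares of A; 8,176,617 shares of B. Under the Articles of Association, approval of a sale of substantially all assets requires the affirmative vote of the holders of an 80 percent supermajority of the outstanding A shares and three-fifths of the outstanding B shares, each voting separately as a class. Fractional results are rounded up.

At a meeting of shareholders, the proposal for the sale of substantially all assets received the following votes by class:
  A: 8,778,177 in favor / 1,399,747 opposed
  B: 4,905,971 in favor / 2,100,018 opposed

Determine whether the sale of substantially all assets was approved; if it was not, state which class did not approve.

Approved — every class gave the required vote.

A: 4/5 of 10970071 = 8776056.80, rounded up to 8776057; 8,776,057 required, 8,778,177 in favor — approved.
B: 3/5 of 8176617 = 4905970.20, rounded up to 4905971; 4,905,971 required, 4,905,971 in favor — approved.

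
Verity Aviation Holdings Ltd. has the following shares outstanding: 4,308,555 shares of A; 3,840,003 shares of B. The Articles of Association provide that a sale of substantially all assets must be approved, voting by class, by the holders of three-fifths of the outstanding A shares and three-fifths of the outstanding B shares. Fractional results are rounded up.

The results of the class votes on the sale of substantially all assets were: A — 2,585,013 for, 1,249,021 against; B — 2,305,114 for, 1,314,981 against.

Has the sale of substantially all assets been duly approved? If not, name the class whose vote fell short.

A: 3/5 of 4308555 = 2585133; 2,585,133 required, 2,585,013 in favor — not approved.
B: 3/5 of 3840003 = 2304001.80, rounded up to 2304002; 2,304,002 required, 2,305,114 in favor — approved.

Not approved — the A shares did not give the required vote.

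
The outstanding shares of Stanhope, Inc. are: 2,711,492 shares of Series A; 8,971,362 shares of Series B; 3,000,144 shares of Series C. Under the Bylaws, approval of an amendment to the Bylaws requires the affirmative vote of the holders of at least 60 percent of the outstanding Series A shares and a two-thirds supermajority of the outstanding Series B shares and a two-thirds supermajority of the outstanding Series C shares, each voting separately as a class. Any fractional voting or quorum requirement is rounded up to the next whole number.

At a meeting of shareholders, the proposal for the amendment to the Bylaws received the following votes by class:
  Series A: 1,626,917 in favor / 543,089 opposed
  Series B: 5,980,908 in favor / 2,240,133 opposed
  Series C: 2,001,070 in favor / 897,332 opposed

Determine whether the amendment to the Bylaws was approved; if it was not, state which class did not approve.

Series A: 3/5 of 2711492 = 1626895.20, rounded up to 1626896; 1,626,896 required, 1,626,917 in favor — approved.
Series B: 2/3 of 8971362 = 5980908; 5,980,908 required, 5,980,908 in favor — approved.
Series C: 2/3 of 3000144 = 2000096; 2,000,096 required, 2,001,070 in favor — approved.

Approved — every class gave the required vote.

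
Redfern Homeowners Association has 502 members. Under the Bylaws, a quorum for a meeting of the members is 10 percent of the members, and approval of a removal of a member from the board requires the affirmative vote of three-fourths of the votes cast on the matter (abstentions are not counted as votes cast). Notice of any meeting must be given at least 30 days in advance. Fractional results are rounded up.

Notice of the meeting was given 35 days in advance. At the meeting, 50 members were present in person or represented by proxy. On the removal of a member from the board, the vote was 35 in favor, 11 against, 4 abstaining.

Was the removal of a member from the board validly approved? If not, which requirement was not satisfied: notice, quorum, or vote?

Invalid — quorum requirement not satisfied.

Notice: 35 days given; 30 required. Satisfied.
Quorum: 10% of 502 = 50.20, rounded up to 51; 50 present. Not satisfied.
Vote: requires three-fourths of the votes cast (50 − 4 abstaining = 46); 3/4 of 46 = 34.50, rounded up to 35, so 35 needed; 35 in favor. Satisfied.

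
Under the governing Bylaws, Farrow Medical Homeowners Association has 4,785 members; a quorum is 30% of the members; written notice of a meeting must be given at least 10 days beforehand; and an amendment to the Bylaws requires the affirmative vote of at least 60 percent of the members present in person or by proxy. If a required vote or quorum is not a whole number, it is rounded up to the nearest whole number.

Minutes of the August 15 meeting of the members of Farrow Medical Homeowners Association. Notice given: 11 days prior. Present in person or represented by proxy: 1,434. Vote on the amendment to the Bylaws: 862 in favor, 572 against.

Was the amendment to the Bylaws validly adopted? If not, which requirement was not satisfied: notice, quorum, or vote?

Invalid — quorum requirement not satisfied.

Notice: 11 days given; 10 required. Satisfied.
Quorum: 30% of 4,785 = 1,435.50, rounded up to 1,436; 1,434 present. Not satisfied.
Vote: requires three-fifths of those present (1,434); 3/5 of 1434 = 860.40, rounded up to 861, so 861 needed; 862 in favor. Satisfied.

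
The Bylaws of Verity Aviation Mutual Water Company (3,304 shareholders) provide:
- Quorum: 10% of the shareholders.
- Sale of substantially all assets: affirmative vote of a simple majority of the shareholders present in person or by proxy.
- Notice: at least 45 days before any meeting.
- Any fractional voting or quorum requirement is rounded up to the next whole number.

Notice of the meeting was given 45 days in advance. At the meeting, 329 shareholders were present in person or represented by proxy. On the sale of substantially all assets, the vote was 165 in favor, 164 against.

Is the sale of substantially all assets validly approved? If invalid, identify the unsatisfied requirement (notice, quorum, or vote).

Notice: 45 days given; 45 required. Satisfied.
Quorum: 10% of 3,304 = 330.40, rounded up to 331; 329 present. Not satisfied.
Vote: requires a majority of those present (329); a majority of 329 is 165, so 165 needed; 165 in favor. Satisfied.

Invalid — quorum requirement not satisfied.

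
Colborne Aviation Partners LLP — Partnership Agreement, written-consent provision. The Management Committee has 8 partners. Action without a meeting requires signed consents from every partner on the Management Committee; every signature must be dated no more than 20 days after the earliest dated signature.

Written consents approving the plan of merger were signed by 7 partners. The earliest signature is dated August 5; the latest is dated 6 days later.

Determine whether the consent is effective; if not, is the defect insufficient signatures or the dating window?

Not effective — insufficient signatures.

Signatures required: the unanimous vote of 8 — unanimous means all 8, so 8 needed; 7 signed. Insufficient.
Dating window: the latest signature is 6 days after the earliest; the limit is 20 days. Within the window.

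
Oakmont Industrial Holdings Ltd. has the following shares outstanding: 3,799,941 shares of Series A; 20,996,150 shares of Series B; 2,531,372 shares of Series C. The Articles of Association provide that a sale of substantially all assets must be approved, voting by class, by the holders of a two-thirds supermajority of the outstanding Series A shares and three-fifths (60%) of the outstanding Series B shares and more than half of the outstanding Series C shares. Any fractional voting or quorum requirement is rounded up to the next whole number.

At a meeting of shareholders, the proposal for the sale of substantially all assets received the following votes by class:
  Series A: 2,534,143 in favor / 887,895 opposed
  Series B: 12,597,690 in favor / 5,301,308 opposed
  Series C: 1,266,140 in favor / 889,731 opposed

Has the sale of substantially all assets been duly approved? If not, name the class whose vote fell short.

Approved — every class gave the required vote.

Series A: 2/3 of 3799941 = 2533294; 2,533,294 required, 2,534,143 in favor — approved.
Series B: 3/5 of 20996150 = 12597690; 12,597,690 required, 12,597,690 in favor — approved.
Series C: a majority of 2531372 is 1265687; 1,265,687 required, 1,266,140 in favor — approved.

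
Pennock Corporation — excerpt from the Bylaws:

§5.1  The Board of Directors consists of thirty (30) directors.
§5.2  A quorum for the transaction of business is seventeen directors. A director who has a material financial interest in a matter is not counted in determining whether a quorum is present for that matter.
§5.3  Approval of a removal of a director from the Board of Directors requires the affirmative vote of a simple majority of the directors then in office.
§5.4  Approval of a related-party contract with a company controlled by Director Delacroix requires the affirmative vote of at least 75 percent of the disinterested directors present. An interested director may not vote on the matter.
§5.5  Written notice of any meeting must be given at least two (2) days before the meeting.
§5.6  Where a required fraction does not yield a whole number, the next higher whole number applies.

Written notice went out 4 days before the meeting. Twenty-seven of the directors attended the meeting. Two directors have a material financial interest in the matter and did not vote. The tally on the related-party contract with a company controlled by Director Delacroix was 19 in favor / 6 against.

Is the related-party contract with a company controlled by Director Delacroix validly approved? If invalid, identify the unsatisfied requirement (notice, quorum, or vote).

Valid — all requirements satisfied.

Notice: 4 days given; 2 required (4 ≥ 2). Satisfied.
Quorum: 27 present, but the 2 interested directors do not count, leaving 25. Quorum is 17. Satisfied.
Vote: the related-party contract with a company controlled by Director Delacroix requires three-fourths of the disinterested directors present (27 − 2 = 25). 3/4 of 25 = 18.75, rounded up to 19, so 19 affirmative votes are needed; 19 voted in favor. Satisfied.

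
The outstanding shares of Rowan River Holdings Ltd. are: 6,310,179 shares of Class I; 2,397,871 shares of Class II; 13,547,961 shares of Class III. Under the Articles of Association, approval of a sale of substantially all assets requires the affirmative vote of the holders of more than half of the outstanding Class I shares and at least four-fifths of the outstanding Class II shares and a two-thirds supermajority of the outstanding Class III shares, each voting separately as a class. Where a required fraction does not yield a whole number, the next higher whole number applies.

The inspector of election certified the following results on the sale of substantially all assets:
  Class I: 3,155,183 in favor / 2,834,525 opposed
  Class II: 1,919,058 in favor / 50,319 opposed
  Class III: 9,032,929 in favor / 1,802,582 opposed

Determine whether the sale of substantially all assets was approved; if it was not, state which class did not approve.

Approved — every class gave the required vote.

Class I: a majority of 6310179 is 3155090; 3,155,090 required, 3,155,183 in favor — approved.
Class II: 4/5 of 2397871 = 1918296.80, rounded up to 1918297; 1,918,297 required, 1,919,058 in favor — approved.
Class III: 2/3 of 13547961 = 9031974; 9,031,974 required, 9,032,929 in favor — approved.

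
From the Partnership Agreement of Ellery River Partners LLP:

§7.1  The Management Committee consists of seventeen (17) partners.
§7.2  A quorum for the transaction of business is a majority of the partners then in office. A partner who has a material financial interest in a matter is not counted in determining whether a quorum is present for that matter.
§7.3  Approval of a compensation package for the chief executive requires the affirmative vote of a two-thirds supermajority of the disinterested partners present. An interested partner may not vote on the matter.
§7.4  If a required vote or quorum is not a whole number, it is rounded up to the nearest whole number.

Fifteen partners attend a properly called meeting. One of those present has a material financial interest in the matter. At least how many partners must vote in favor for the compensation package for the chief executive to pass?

The compensation package for the chief executive requires two-thirds of the disinterested partners present (15 − 1 = 14).
2/3 of 14 = 9.33, rounded up to 10.

10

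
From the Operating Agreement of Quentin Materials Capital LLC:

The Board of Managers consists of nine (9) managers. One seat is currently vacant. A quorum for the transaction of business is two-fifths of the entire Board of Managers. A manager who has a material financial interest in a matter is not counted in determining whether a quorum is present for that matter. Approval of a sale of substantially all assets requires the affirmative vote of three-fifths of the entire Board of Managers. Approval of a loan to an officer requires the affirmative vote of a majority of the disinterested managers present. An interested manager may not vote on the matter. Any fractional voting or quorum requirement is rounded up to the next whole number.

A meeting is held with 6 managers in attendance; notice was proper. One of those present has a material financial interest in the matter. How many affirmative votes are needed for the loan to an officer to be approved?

3

The loan to an officer requires a majority of the disinterested managers present (6 − 1 = 5).
A majority of 5 is 3.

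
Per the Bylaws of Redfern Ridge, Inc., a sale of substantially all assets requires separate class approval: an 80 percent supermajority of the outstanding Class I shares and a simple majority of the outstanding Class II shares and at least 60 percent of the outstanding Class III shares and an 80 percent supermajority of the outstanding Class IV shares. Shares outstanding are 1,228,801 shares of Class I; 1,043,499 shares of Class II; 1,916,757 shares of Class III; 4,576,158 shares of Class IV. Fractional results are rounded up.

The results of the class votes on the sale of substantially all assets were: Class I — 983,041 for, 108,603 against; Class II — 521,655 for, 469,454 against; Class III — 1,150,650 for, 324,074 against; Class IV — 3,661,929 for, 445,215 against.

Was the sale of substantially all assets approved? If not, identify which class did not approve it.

Class I: 4/5 of 1228801 = 983040.80, rounded up to 983041; 983,041 required, 983,041 in favor — approved.
Class II: a majority of 1043499 is 521750; 521,750 required, 521,655 in favor — not approved.
Class III: 3/5 of 1916757 = 1150054.20, rounded up to 1150055; 1,150,055 required, 1,150,650 in favor — approved.
Class IV: 4/5 of 4576158 = 3660926.40, rounded up to 3660927; 3,660,927 required, 3,661,929 in favor — approved.

Not approved — the Class II shares did not give the required vote.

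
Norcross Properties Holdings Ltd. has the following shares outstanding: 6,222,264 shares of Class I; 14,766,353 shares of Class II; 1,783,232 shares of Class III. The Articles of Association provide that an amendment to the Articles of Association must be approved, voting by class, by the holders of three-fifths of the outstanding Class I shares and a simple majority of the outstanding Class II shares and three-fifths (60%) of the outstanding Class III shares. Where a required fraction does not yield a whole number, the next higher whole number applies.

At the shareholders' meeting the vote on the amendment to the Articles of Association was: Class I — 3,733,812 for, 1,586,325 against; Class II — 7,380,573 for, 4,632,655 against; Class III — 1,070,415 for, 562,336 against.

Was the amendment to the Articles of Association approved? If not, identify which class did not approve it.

Class I: 3/5 of 6222264 = 3733358.40, rounded up to 3733359; 3,733,359 required, 3,733,812 in favor — approved.
Class II: a majority of 14766353 is 7383177; 7,383,177 required, 7,380,573 in favor — not approved.
Class III: 3/5 of 1783232 = 1069939.20, rounded up to 1069940; 1,069,940 required, 1,070,415 in favor — approved.

Not approved — the Class II shares did not give the required vote.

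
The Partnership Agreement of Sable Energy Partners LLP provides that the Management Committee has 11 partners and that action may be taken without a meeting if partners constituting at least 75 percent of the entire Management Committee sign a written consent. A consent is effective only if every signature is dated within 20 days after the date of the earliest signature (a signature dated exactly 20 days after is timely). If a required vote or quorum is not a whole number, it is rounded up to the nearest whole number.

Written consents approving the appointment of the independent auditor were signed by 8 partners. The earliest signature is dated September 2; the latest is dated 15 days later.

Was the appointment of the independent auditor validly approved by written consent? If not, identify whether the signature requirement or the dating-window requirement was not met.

Not effective — insufficient signatures.

Signatures required: at least 75 percent of 11 — 3/4 of 11 = 8.25, rounded up to 9, so 9 needed; 8 signed. Insufficient.
Dating window: the latest signature is 15 days after the earliest; the limit is 20 days. Within the window.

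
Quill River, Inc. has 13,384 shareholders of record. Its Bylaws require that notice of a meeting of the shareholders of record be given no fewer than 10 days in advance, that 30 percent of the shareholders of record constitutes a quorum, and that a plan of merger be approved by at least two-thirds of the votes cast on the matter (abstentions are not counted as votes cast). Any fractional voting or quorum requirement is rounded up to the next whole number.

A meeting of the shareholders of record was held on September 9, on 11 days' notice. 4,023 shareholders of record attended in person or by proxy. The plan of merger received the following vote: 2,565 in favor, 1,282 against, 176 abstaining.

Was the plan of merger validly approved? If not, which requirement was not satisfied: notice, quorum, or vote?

Notice: 11 days given; 10 required. Satisfied.
Quorum: 30% of 13,384 = 4,015.20, rounded up to 4,016; 4,023 present. Satisfied.
Vote: requires two-thirds of the votes cast (4,023 − 176 abstaining = 3,847); 2/3 of 3847 = 2564.67, rounded up to 2565, so 2,565 needed; 2,565 in favor. Satisfied.

Valid — all requirements satisfied.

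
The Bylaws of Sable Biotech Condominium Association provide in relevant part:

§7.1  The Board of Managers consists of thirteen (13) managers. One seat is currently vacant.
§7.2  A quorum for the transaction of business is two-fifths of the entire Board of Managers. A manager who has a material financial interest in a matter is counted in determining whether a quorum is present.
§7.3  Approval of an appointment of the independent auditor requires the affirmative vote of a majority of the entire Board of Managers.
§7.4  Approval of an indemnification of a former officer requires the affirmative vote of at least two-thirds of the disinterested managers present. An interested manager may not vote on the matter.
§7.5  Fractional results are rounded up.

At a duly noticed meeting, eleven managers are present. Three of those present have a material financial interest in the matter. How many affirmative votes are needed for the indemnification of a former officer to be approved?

The indemnification of a former officer requires two-thirds of the disinterested managers present (11 − 3 = 8).
2/3 of 8 = 5.33, rounded up to 6.

6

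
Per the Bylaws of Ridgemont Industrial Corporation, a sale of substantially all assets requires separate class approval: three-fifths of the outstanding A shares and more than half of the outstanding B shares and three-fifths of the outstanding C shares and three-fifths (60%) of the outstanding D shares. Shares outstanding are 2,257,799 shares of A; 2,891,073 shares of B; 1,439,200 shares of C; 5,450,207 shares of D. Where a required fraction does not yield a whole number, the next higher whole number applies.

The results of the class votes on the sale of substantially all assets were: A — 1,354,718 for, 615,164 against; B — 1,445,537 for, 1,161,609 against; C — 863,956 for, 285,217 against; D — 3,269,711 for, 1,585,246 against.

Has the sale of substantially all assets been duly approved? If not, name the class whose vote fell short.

A: 3/5 of 2257799 = 1354679.40, rounded up to 1354680; 1,354,680 required, 1,354,718 in favor — approved.
B: a majority of 2891073 is 1445537; 1,445,537 required, 1,445,537 in favor — approved.
C: 3/5 of 1439200 = 863520; 863,520 required, 863,956 in favor — approved.
D: 3/5 of 5450207 = 3270124.20, rounded up to 3270125; 3,270,125 required, 3,269,711 in favor — not approved.

Not approved — the D shares did not give the required vote.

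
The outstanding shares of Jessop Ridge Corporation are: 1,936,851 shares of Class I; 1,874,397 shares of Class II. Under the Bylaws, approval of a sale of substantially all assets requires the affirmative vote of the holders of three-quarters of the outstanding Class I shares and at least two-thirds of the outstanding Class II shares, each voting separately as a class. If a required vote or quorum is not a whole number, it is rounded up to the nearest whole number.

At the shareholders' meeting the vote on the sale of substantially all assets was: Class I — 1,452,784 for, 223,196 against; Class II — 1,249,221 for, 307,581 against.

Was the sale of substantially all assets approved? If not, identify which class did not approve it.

Class I: 3/4 of 1936851 = 1452638.25, rounded up to 1452639; 1,452,639 required, 1,452,784 in favor — approved.
Class II: 2/3 of 1874397 = 1249598; 1,249,598 required, 1,249,221 in favor — not approved.

Not approved — the Class II shares did not give the required vote.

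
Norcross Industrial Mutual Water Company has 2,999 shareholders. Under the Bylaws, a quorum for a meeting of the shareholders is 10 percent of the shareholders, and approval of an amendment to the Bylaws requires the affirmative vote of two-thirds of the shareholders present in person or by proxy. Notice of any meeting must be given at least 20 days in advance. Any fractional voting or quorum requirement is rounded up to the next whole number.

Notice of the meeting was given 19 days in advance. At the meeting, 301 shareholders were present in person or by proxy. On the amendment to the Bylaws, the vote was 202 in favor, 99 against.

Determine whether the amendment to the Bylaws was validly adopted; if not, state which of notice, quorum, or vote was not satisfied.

Invalid — notice requirement not satisfied.

Notice: 19 days given; 20 required. Not satisfied.
Quorum: 10% of 2,999 = 299.90, rounded up to 300; 301 present. Satisfied.
Vote: requires two-thirds of those present (301); 2/3 of 301 = 200.67, rounded up to 201, so 201 needed; 202 in favor. Satisfied.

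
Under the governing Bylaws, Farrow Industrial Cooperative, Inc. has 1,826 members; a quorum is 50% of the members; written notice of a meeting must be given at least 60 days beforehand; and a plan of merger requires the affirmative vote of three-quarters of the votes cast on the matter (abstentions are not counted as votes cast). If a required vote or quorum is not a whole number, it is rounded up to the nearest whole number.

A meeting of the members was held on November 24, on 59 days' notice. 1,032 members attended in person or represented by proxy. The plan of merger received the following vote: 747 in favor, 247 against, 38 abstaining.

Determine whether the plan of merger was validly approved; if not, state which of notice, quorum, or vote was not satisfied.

Invalid — notice requirement not satisfied.

Notice: 59 days given; 60 required. Not satisfied.
Quorum: 50% of 1,826 = 913; 1,032 present. Satisfied.
Vote: requires three-fourths of the votes cast (1,032 − 38 abstaining = 994); 3/4 of 994 = 745.50, rounded up to 746, so 746 needed; 747 in favor. Satisfied.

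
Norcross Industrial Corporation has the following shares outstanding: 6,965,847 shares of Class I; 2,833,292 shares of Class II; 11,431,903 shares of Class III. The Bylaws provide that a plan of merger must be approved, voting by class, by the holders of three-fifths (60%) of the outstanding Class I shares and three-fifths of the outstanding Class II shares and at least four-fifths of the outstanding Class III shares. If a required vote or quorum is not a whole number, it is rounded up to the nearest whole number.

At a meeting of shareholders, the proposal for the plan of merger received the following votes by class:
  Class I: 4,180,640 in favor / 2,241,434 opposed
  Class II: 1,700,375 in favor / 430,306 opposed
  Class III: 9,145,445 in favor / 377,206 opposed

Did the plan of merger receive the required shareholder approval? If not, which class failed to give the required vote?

Not approved — the Class III shares did not give the required vote.

Class I: 3/5 of 6965847 = 4179508.20, rounded up to 4179509; 4,179,509 required, 4,180,640 in favor — approved.
Class II: 3/5 of 2833292 = 1699975.20, rounded up to 1699976; 1,699,976 required, 1,700,375 in favor — approved.
Class III: 4/5 of 11431903 = 9145522.40, rounded up to 9145523; 9,145,523 required, 9,145,445 in favor — not approved.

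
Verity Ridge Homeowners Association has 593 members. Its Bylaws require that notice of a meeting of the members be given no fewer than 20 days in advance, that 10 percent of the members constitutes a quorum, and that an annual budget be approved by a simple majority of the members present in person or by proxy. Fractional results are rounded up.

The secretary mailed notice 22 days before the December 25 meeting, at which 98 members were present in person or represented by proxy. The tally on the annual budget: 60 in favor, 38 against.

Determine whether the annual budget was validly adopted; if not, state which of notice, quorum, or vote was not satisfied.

Notice: 22 days given; 20 required. Satisfied.
Quorum: 10% of 593 = 59.30, rounded up to 60; 98 present. Satisfied.
Vote: requires a majority of those present (98); a majority of 98 is 50, so 50 needed; 60 in favor. Satisfied.

Valid — all requirements satisfied.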